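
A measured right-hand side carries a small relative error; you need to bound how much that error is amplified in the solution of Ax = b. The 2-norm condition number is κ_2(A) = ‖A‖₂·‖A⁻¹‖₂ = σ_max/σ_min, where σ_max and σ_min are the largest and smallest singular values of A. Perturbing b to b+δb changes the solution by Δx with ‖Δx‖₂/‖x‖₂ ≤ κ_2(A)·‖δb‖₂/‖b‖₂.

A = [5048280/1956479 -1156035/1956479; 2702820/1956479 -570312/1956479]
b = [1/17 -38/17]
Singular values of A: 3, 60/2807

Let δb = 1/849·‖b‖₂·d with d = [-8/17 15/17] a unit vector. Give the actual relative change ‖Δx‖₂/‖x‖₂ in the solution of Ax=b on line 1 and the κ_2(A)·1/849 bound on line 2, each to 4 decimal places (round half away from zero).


0.0013
0.1653

largest singular value 3, smallest 60/2807
κ = σ_max/σ_min = 3/(60/2807) = 140.3500
κ_2(A)·‖δb‖/‖b‖ = 0.1653
solve Ax = b  →  x = [-20.8642 -91.2114]
‖b‖ = 2.2361, ‖x‖ = 93.5673
Δx = A⁻¹·δb where δb = 1/849·2.2361·d; ‖Δx‖ = 0.1232
dividing the unrounded norms, ‖Δx‖/‖x‖ = 0.0013
so the bound overstates the realised error by a factor of ≈ 125.5337 (computed from the unrounded values)


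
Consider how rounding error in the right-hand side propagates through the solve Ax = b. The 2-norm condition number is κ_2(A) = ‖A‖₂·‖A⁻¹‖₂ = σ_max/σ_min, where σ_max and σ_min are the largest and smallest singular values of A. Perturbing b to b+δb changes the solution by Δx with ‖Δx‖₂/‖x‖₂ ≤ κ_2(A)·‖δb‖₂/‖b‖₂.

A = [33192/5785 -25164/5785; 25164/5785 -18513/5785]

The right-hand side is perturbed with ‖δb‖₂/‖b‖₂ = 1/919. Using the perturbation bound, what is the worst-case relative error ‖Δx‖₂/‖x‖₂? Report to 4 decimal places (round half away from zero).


0.1574

AᵀA = [346987152/6693245 -260220924/6693245; -260220924/6693245 195191613/6693245]; tr = 108435753/1338649, det = 419904/1338649
char-poly roots: 81 and 5184/1338649
κ_2(A) = √(λ_max/λ_min) = √(81 / (5184/1338649)) = 144.6250
worst-case relative error ≤ 144.6250 × 1/919 = 0.1574


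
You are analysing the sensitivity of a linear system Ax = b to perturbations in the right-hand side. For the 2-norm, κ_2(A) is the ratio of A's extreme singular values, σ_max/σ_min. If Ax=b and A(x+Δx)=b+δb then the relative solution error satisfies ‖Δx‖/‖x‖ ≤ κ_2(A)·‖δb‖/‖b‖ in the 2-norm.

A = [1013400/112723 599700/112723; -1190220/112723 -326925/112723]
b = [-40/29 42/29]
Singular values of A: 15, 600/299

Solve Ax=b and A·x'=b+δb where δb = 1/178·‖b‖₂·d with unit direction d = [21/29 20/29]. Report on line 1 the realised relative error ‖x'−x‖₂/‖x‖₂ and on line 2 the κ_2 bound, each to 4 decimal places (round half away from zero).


0.0420
0.0420

largest singular value 15, smallest 600/299
κ = σ_max/σ_min = 15/(600/299) = 7.4750
worst-case relative error ≤ 7.4750 × 1/178 = 0.0420
solve Ax = b  →  x = [-0.1231 -0.0513]
‖b‖ = 2.0000, ‖x‖ = 0.1333
δb = ε·‖b‖·d = [0.0081 0.0077]; solving A·Δx = δb gives ‖Δx‖ = 0.0056
realised ‖Δx‖/‖x‖ = 0.0420
realised/bound = 1 exactly: the bound is attained for this b and d


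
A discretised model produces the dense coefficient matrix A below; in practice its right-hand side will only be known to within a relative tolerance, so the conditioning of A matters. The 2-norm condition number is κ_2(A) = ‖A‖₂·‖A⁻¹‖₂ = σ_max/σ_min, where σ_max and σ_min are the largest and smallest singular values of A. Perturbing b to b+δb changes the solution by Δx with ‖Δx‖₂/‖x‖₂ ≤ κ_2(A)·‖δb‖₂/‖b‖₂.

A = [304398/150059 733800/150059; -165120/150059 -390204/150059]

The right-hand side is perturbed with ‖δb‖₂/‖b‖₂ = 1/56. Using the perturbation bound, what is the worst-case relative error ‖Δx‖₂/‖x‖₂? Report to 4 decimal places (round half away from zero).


6.0625

AᵀA = [414957636/77915929 995839920/77915929; 995839920/77915929 2390040144/77915929]; tr = 16597620/461041, det = 5184/461041
λ_max, λ_min = (16597620/461041 ± √275471429518224/212558803681)/2 = 36, 144/461041
κ_2(A) = √(λ_max/λ_min) = √(36 / (144/461041)) = 339.5000
bound on ‖Δx‖/‖x‖: κ·ε = 339.5000·1/56 = 6.0625


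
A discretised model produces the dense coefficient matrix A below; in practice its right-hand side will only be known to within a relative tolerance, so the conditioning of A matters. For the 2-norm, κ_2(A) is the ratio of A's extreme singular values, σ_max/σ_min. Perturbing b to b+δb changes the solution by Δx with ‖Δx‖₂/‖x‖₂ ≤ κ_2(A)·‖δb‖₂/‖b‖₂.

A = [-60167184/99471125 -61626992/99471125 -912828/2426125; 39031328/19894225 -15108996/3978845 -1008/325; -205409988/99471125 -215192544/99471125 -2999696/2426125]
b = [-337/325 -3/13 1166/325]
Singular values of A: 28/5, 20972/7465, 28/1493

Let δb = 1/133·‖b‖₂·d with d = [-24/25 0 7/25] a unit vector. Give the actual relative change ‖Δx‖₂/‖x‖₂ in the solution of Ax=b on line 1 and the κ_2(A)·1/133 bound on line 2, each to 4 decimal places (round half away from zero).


from the listed singular values, σ₁ = 28/5, σ_n = 28/1493
condition number: (28/5) ÷ (28/1493) = 298.6000
worst-case relative error ≤ 298.6000 × 1/133 = 2.2451
solve Ax = b  →  x = [13.0352 -62.7989 85.2071]
‖b‖ = 3.7417, ‖x‖ = 106.6484
with δb = [-0.0270 0.0000 0.0079], A·Δx = δb → ‖Δx‖ = 1.5001
dividing the unrounded norms, ‖Δx‖/‖x‖ = 0.0141
so the bound overstates the realised error by a factor of ≈ 159.6166 (computed from the unrounded values)

0.0141
2.2451


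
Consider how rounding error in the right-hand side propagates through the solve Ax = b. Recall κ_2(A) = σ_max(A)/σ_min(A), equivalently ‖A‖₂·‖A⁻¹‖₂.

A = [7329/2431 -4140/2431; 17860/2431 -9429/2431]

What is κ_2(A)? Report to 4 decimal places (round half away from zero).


AᵀA = [2205289/34969 -1176000/34969; -1176000/34969 627489/34969]; tr = 9802/121, det = 81/121
eigenvalues of AᵀA: λ = (tr ± √(tr²−4·det))/2 = 81, 1/121
σ_max=√81=9, σ_min=√(1/121)=(1/11) → κ = 99.0000

99.0000


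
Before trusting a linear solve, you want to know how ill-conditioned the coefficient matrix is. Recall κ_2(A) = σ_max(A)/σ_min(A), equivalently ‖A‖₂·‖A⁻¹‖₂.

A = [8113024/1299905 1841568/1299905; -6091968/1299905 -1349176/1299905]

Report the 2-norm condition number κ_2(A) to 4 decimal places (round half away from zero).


AᵀA = [4117329301504/67590120361 926392896000/67590120361; 926392896000/67590120361 208465943104/67590120361]; tr = 2573346368/40208281, det = 1048576/40208281
char-poly roots: 64 and 16384/40208281
so κ_2 = √(64 / (16384/40208281)) = 396.3125

396.3125


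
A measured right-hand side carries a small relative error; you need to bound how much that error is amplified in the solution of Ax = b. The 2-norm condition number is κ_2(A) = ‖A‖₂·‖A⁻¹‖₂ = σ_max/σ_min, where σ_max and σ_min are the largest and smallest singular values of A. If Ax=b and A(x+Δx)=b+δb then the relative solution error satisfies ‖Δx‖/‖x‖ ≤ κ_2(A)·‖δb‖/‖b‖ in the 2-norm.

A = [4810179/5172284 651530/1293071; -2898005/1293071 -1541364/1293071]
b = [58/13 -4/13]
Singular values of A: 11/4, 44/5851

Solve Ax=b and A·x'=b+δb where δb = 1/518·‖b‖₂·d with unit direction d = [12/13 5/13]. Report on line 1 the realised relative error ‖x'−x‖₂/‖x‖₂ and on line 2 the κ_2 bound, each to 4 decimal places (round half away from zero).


0.0022
0.7060

from the listed singular values, σ₁ = 11/4, σ_n = 44/5851
κ = σ_max/σ_min = (11/4)/(44/5851) = 365.6875
κ_2(A)·‖δb‖/‖b‖ = 0.7060
solve Ax = b  →  x = [-249.6684 469.6738]
2-norm of b is 4.4721; of x, 531.9096
Δx = A⁻¹·δb where δb = 1/518·4.4721·d; ‖Δx‖ = 1.1481
relative error = 0.0022
so the bound overstates the realised error by a factor of ≈ 327.0811 (computed from the unrounded values)


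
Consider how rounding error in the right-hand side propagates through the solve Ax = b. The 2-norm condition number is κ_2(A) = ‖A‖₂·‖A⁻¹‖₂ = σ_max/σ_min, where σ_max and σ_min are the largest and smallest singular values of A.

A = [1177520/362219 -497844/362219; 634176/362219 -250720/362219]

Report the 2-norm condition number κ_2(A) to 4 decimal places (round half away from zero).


form AᵀA = [6189385984/453988249 -2578622400/453988249; -2578622400/453988249 1075118224/453988249] with trace 42985232/2686321 and determinant 65536/2686321
eigenvalues of AᵀA: λ = (tr ± √(tr²−4·det))/2 = 16, 4096/2686321
σ_max=√16=4, σ_min=√(4096/2686321)=(64/1639) → κ = 102.4375

102.4375


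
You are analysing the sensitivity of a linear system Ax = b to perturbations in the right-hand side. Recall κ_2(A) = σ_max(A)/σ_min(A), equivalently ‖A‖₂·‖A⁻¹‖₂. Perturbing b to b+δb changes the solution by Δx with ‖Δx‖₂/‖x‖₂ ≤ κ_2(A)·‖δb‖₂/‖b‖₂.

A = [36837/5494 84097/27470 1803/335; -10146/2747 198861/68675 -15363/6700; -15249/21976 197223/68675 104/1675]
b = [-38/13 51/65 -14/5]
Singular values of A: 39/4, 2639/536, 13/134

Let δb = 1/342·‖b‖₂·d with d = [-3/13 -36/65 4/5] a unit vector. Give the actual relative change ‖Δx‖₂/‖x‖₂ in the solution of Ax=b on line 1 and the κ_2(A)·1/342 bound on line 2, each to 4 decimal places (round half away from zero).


σ_max = 39/4, σ_min = 13/134
condition number: (39/4) ÷ (13/134) = 100.5000
κ_2(A)·‖δb‖/‖b‖ = 0.2939
solve Ax = b  →  x = [11.9166 2.2649 -16.6769]
‖b‖₂ = 4.1231 and ‖x‖₂ = 20.6217
re-solving with b+δb shifts x by Δx of norm 0.1243
dividing the unrounded norms, ‖Δx‖/‖x‖ = 0.0060
tightness: 0.0060 against a bound of 0.2939 (unrounded ratio ≈ 0.0205)

0.0060
0.2939


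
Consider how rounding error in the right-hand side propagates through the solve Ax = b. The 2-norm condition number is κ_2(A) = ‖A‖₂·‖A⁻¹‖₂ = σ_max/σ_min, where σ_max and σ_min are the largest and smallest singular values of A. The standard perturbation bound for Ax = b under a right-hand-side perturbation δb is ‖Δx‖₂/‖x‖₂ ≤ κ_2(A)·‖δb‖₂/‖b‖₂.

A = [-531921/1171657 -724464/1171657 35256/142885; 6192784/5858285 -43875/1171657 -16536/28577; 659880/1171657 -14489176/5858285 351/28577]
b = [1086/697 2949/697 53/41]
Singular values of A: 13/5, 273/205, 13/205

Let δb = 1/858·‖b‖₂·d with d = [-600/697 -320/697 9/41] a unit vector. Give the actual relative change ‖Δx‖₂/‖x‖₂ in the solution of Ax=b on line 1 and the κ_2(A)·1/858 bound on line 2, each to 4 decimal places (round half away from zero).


0.0018
0.0478

σ_max = 13/5, σ_min = 13/205
condition number: (13/5) ÷ (13/205) = 41.0000
κ_2(A)·‖δb‖/‖b‖ = 0.0478
solve Ax = b  →  x = [-19.6114 -5.2010 -42.8022]
‖b‖ = 4.6904, ‖x‖ = 47.3675
Δx = A⁻¹·δb where δb = 1/858·4.6904·d; ‖Δx‖ = 0.0862
realised ‖Δx‖/‖x‖ = 0.0018
so the bound overstates the realised error by a factor of ≈ 26.2569 (computed from the unrounded values)


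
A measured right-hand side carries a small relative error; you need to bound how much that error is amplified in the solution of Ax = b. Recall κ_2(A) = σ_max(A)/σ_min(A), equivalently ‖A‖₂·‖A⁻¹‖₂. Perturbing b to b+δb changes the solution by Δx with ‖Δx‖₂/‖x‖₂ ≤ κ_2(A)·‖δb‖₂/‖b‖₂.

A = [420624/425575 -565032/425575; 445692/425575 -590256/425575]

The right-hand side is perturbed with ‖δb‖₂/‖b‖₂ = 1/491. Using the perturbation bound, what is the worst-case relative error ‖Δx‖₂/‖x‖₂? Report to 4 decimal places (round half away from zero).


0.5978

AᵀA = [89314128/43071125 -119081664/43071125; -119081664/43071125 158778432/43071125]; tr = 49618512/8614225, det = 82944/215355625
λ_max, λ_min = (49618512/8614225 ± √98475296534784/2968194894025)/2 = 144/25, 576/8614225
κ = σ_max/σ_min = (12/5)/(24/2935) = 293.5000
bound on ‖Δx‖/‖x‖: κ·ε = 293.5000·1/491 = 0.5978


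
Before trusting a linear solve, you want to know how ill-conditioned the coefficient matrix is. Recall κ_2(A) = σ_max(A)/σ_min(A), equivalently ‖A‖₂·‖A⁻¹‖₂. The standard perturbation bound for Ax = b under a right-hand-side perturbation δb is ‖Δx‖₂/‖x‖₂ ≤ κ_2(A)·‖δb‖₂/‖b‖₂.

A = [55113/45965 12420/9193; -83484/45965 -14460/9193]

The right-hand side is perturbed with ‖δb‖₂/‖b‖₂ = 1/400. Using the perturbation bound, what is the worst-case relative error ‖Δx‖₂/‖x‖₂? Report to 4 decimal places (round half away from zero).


0.0396

M = AᵀA = [400280841/84511249 378336420/84511249; 378336420/84511249 363348000/84511249]. tr(M)=908001/100489, det(M)=32400/100489
solving λ² − 908001/100489·λ + 32400/100489 = 0 gives λ = 9, 3600/100489
so κ_2 = √(9 / (3600/100489)) = 15.8500
κ_2(A)·‖δb‖/‖b‖ = 0.0396


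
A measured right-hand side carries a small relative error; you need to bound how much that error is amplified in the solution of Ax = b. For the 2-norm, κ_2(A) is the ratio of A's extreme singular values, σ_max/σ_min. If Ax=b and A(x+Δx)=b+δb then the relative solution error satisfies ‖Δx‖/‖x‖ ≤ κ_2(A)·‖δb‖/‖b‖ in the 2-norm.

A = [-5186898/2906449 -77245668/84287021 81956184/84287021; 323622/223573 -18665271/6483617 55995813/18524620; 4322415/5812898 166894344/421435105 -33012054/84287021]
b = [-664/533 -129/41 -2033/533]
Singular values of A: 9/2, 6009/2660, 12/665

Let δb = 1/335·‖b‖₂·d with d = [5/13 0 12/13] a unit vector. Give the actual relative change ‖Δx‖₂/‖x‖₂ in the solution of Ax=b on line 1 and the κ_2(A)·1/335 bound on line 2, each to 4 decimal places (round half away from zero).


from the listed singular values, σ₁ = 9/2, σ_n = 12/665
κ = σ_max/σ_min = (9/2)/(12/665) = 249.3750
κ_2(A)·‖δb‖/‖b‖ = 0.7444
solve Ax = b  →  x = [-0.5782 -160.1357 -153.2742]
‖b‖₂ = 5.0990 and ‖x‖₂ = 221.6681
Δx = A⁻¹·δb where δb = 1/335·5.0990·d; ‖Δx‖ = 0.8435
dividing the unrounded norms, ‖Δx‖/‖x‖ = 0.0038
tightness: 0.0038 against a bound of 0.7444 (unrounded ratio ≈ 0.0051)

0.0038
0.7444


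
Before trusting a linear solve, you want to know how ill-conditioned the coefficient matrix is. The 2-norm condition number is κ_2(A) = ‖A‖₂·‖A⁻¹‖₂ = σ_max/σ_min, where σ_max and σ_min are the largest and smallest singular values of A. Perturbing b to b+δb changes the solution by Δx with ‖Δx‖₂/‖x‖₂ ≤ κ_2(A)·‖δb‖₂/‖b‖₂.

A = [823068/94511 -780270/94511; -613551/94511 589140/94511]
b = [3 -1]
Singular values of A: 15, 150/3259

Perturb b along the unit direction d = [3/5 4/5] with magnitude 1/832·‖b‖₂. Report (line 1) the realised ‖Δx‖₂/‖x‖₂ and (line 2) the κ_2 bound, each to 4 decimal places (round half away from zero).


from the listed singular values, σ₁ = 15, σ_n = 150/3259
κ_2(A) = 15 / (150/3259) = 325.9000
bound on ‖Δx‖/‖x‖: κ·ε = 325.9000·1/832 = 0.3917
solve Ax = b  →  x = [15.1287 15.5952]
‖b‖ = 3.1623, ‖x‖ = 21.7276
Δx = A⁻¹·δb where δb = 1/832·3.1623·d; ‖Δx‖ = 0.0826
realised ‖Δx‖/‖x‖ = 0.0038
realised/bound (from unrounded values) ≈ 0.0097

0.0038
0.3917


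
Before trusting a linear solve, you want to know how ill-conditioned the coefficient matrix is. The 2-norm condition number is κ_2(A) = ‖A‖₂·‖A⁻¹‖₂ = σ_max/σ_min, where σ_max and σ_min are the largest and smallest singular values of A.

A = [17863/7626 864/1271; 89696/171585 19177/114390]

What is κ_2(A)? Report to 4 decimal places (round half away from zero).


form AᵀA = [403528969/70056900 9807616/5838075; 9807616/5838075 3815809/7784100] with trace 8757425/1401138 and determinant 15625/11209104
solving λ² − 8757425/1401138·λ + 15625/11209104 = 0 gives λ = 25/4, 625/2802276
κ = σ_max/σ_min = (5/2)/(25/1674) = 167.4000

167.4000


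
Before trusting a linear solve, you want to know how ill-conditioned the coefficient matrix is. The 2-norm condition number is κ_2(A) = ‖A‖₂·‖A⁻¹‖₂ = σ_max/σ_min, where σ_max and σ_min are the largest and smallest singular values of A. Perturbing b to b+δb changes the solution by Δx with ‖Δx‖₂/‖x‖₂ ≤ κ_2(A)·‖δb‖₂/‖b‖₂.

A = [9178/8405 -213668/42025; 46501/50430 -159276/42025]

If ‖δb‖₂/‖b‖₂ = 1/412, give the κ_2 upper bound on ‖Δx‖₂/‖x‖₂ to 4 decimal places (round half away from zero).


M = AᵀA = [207793105/101727396 -127818418/14128805; -127818418/14128805 2840914336/70644025]. tr(M)=63930841/1512900, det(M)=114244/378225
solving λ² − 63930841/1512900·λ + 114244/378225 = 0 gives λ = 169/4, 2704/378225
σ_max=√(169/4)=(13/2), σ_min=√(2704/378225)=(52/615) → κ = 76.8750
κ_2(A)·‖δb‖/‖b‖ = 0.1866

0.1866


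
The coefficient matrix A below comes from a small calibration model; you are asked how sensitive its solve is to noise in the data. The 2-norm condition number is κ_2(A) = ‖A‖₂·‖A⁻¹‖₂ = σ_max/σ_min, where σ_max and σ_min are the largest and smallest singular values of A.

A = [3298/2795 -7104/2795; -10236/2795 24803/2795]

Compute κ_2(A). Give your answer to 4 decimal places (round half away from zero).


M = AᵀA = [4626100/312481 -11092500/312481; -11092500/312481 26626225/312481]. tr(M)=184925/1849, det(M)=2500/1849
λ_max, λ_min = (184925/1849 ± √34178765625/3418801)/2 = 100, 25/1849
so κ_2 = √(100 / (25/1849)) = 86.0000

86.0000


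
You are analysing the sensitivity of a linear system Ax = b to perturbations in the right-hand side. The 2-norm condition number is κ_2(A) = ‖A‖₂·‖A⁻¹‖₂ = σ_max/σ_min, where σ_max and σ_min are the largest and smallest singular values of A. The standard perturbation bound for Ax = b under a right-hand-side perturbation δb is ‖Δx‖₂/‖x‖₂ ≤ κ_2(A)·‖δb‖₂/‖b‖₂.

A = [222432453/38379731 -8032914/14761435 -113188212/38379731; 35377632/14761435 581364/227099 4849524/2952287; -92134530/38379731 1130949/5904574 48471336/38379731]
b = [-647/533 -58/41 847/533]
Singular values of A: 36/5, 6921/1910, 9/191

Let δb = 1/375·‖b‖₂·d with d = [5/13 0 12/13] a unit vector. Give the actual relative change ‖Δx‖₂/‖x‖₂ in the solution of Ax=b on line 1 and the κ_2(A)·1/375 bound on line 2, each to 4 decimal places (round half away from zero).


largest singular value 36/5, smallest 9/191
κ_2(A) = (36/5) / (9/191) = 152.8000
perturbation bound = 152.8000·1/375 = 0.4075
solve Ax = b  →  x = [5.5811 -14.8359 14.1168]
2-norm of b is 2.4495; of x, 21.2258
with δb = [0.0025 0.0000 0.0060], A·Δx = δb → ‖Δx‖ = 0.1386
relative error = 0.0065
tightness: 0.0065 against a bound of 0.4075 (unrounded ratio ≈ 0.0160)

0.0065
0.4075


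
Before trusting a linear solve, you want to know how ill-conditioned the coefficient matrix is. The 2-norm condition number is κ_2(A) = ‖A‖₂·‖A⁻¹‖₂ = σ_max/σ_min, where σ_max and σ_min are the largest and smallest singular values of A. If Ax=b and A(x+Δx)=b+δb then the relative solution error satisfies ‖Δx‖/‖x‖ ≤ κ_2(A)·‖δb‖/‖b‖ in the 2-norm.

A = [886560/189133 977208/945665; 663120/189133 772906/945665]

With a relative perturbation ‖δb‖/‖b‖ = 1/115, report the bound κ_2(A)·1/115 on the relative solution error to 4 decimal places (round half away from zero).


M = AᵀA = [1225716768000/35771291689 275776590240/35771291689; 275776590240/35771291689 62092766404/35771291689]. tr(M)=766097284/21279769, det(M)=921600/21279769
solving λ² − 766097284/21279769·λ + 921600/21279769 = 0 gives λ = 36, 25600/21279769
κ_2(A) = √(λ_max/λ_min) = √(36 / (25600/21279769)) = 172.9875
perturbation bound = 172.9875·1/115 = 1.5042

1.5042


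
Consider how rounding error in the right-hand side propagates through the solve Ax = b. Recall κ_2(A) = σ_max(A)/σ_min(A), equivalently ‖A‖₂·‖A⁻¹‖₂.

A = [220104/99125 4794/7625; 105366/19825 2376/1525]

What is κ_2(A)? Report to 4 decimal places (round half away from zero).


305.0000

M = AᵀA = [1928968164/58140625 562609152/58140625; 562609152/58140625 164116836/58140625]. tr(M)=3348936/93025, det(M)=1296/93025
solving λ² − 3348936/93025·λ + 1296/93025 = 0 gives λ = 36, 36/93025
κ_2(A) = √(λ_max/λ_min) = √(36 / (36/93025)) = 305.0000


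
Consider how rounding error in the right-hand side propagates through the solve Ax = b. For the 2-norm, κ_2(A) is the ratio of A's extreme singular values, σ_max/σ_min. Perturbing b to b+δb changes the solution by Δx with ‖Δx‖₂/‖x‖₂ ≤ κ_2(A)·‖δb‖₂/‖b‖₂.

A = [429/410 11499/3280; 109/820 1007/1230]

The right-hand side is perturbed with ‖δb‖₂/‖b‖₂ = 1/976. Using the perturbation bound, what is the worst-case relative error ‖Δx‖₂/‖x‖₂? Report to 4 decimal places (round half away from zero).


0.0369

M = AᵀA = [89/80 1813/480; 1813/480 149309/11520]. tr(M)=32425/2304, det(M)=625/4096
eigenvalues of AᵀA: λ = (tr ± √(tr²−4·det))/2 = 225/16, 25/2304
κ = σ_max/σ_min = (15/4)/(5/48) = 36.0000
worst-case relative error ≤ 36.0000 × 1/976 = 0.0369


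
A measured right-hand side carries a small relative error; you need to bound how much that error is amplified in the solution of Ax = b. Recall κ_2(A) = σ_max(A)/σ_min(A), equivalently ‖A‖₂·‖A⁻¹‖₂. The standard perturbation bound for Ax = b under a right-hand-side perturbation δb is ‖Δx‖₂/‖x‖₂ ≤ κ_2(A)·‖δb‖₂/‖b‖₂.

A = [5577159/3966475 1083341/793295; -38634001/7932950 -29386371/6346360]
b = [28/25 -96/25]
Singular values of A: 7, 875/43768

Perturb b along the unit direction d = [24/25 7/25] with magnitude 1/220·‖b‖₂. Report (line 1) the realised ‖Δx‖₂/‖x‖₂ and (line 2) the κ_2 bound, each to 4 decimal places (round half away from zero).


σ_max = 7, σ_min = 875/43768
condition number: 7 ÷ (875/43768) = 350.1440
worst-case relative error ≤ 350.1440 × 1/220 = 1.5916
solve Ax = b  →  x = [0.4138 0.3941]
‖b‖₂ = 4.0000 and ‖x‖₂ = 0.5714
with δb = [0.0175 0.0051], A·Δx = δb → ‖Δx‖ = 0.9095
relative error = 1.5916
so the bound is sharp here: realised error equals the bound

1.5916
1.5916


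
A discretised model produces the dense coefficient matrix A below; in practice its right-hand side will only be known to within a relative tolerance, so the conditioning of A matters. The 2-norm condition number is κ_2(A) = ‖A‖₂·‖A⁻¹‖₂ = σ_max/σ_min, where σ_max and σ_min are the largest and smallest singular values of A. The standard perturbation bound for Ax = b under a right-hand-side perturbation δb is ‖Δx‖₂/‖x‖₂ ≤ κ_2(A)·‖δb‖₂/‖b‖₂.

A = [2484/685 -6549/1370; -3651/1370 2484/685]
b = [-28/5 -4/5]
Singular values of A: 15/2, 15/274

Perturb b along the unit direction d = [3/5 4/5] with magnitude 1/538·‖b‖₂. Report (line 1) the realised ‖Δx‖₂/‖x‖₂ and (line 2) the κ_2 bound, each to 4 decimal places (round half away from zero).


largest singular value 15/2, smallest 15/274
κ = σ_max/σ_min = (15/2)/(15/274) = 137.0000
bound on ‖Δx‖/‖x‖: κ·ε = 137.0000·1/538 = 0.2546
solve Ax = b  →  x = [-58.7733 -43.4133]
2-norm of b is 5.6569; of x, 73.0686
with δb = [0.0063 0.0084], A·Δx = δb → ‖Δx‖ = 0.1921
dividing the unrounded norms, ‖Δx‖/‖x‖ = 0.0026
realised/bound (from unrounded values) ≈ 0.0103

0.0026
0.2546


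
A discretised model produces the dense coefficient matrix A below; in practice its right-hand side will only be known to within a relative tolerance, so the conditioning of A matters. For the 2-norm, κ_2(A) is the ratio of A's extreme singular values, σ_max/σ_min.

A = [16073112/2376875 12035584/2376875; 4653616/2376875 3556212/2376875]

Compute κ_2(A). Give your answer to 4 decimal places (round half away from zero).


M = AᵀA = [448001713984/9039255625 335997655488/9039255625; 335997655488/9039255625 252003081616/9039255625]. tr(M)=28000191824/361570225, det(M)=14992384/361570225
λ_max, λ_min = (28000191824/361570225 ± √783989058982171781376/130733027606550625)/2 = 1936/25, 7744/14462809
κ_2(A) = √(λ_max/λ_min) = √((1936/25) / (7744/14462809)) = 380.3000

380.3000


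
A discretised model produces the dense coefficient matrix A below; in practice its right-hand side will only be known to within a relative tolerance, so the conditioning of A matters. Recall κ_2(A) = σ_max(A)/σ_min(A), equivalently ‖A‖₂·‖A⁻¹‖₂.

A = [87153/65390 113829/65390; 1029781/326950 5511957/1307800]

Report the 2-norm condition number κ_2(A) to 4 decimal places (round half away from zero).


AᵀA = [3699230897/316261250 39456582693/2530090000; 39456582693/2530090000 210440748321/10120360000]; tr = 13152645481/404814400, det = 1172889/64770304
eigenvalues of AᵀA: λ = (tr ± √(tr²−4·det))/2 = 3249/100, 9025/16192576
κ = σ_max/σ_min = (57/10)/(95/4024) = 241.4400

241.4400


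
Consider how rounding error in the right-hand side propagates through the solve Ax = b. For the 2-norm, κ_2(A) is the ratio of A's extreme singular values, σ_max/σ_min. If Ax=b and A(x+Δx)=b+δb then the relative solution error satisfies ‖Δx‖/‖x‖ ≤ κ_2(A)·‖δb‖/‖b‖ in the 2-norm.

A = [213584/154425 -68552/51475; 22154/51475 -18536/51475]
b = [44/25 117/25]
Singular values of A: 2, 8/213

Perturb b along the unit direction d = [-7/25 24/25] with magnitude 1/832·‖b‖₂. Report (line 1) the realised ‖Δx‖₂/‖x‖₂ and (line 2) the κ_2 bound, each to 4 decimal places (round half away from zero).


largest singular value 2, smallest 8/213
κ = σ_max/σ_min = 2/(8/213) = 53.2500
worst-case relative error ≤ 53.2500 × 1/832 = 0.0640
solve Ax = b  →  x = [74.5345 76.0862]
‖b‖₂ = 5.0000 and ‖x‖₂ = 106.5106
re-solving with b+δb shifts x by Δx of norm 0.1600
dividing the unrounded norms, ‖Δx‖/‖x‖ = 0.0015
tightness: 0.0015 against a bound of 0.0640 (unrounded ratio ≈ 0.0235)

0.0015
0.0640


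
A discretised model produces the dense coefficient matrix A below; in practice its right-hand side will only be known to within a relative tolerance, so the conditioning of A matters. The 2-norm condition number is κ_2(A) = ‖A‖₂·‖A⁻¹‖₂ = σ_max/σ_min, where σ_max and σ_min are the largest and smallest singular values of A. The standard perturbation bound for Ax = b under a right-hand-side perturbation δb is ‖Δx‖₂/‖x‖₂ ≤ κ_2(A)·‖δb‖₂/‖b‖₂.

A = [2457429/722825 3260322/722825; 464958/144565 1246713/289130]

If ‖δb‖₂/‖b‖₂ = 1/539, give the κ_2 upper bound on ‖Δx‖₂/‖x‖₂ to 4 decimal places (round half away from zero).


M = AᵀA = [13607141301/621255625 18142538193/621255625; 18142538193/621255625 96761154321/2485022500]. tr(M)=6047588781/99400900, det(M)=2313441/99400900
char-poly roots: 1521/25 and 1521/3976036
so κ_2 = √((1521/25) / (1521/3976036)) = 398.8000
perturbation bound = 398.8000·1/539 = 0.7399

0.7399


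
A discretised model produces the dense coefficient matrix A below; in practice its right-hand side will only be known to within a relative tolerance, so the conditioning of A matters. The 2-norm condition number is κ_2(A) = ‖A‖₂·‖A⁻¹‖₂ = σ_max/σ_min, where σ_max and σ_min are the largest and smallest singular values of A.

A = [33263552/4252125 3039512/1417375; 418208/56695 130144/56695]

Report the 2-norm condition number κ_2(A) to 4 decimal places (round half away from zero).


M = AᵀA = [2485451551744/21498890625 241564900864/7166296875; 241564900864/7166296875 23572587584/2388765625]. tr(M)=4316167744/34398225, det(M)=157351936/34398225
λ_max, λ_min = (4316167744/34398225 ± √18607653485151195136/1183237883150625)/2 = 3136/25, 50176/1375929
σ_max=√(3136/25)=(56/5), σ_min=√(50176/1375929)=(224/1173) → κ = 58.6500

58.6500


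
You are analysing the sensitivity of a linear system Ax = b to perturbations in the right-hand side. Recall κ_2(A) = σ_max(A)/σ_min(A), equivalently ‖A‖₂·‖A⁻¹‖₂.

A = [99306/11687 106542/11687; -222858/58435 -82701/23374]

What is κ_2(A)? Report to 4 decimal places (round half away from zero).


form AᵀA = [1752708456/20205025 367553781/4041005; 367553781/4041005 309137553/3232804] with trace 17525889/96100 and determinant 531441/24025
λ_max, λ_min = (17525889/96100 ± √306339641558721/9235210000)/2 = 729/4, 2916/24025
κ = σ_max/σ_min = (27/2)/(54/155) = 38.7500

38.7500


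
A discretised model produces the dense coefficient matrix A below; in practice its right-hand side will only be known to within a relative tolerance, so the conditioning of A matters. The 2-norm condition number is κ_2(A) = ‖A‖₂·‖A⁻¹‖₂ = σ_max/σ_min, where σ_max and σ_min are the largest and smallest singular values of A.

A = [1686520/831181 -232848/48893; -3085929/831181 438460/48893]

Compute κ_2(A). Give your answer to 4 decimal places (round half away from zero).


form AᵀA = [42793451569/2390525449 -102691719900/2390525449; -102691719900/2390525449 246465362704/2390525449] with trace 1711590617/14145121 and determinant 3748096/14145121
λ_max, λ_min = (1711590617/14145121 ± √2929330371116682225/200084448104641)/2 = 121, 30976/14145121
so κ_2 = √(121 / (30976/14145121)) = 235.0625

235.0625


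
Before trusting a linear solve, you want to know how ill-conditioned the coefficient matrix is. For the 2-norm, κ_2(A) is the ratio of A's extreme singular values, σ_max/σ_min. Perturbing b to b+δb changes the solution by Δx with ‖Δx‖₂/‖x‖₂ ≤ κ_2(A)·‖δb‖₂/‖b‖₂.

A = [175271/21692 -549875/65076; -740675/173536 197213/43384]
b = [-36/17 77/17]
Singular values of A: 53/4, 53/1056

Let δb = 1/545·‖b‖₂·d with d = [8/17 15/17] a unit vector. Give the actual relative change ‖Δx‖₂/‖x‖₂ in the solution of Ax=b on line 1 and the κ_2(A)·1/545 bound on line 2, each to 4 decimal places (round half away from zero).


0.0031
0.4844

largest singular value 53/4, smallest 53/1056
κ = σ_max/σ_min = (53/4)/(53/1056) = 264.0000
bound on ‖Δx‖/‖x‖: κ·ε = 264.0000·1/545 = 0.4844
solve Ax = b  →  x = [43.0761 41.4418]
2-norm of b is 5.0000; of x, 59.7743
δb = ε·‖b‖·d = [0.0043 0.0081]; solving A·Δx = δb gives ‖Δx‖ = 0.1828
relative error = 0.0031
tightness: 0.0031 against a bound of 0.4844 (unrounded ratio ≈ 0.0063)


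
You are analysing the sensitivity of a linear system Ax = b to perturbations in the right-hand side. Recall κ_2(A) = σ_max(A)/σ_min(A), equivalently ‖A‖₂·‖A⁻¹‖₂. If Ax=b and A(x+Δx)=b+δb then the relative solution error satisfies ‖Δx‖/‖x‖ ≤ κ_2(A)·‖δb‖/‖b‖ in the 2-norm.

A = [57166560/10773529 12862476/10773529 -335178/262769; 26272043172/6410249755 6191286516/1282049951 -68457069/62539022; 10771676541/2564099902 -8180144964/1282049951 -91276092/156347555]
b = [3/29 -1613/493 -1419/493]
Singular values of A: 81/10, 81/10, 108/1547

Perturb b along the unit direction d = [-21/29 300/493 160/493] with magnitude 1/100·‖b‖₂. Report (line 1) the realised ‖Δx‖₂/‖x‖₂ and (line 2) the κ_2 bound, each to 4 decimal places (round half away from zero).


0.0145
1.1603

largest singular value 81/10, smallest 108/1547
κ_2(A) = (81/10) / (108/1547) = 116.0250
worst-case relative error ≤ 116.0250 × 1/100 = 1.1603
solve Ax = b  →  x = [-9.5825 -2.0295 -41.8428]
2-norm of b is 4.3589; of x, 42.9740
δb = ε·‖b‖·d = [-0.0316 0.0265 0.0141]; solving A·Δx = δb gives ‖Δx‖ = 0.6244
realised ‖Δx‖/‖x‖ = 0.0145
tightness: 0.0145 against a bound of 1.1603 (unrounded ratio ≈ 0.0125)


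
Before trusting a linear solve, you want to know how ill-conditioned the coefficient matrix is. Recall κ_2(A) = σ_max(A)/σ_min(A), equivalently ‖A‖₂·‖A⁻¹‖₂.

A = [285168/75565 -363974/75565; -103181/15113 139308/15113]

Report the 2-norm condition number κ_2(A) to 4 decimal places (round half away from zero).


AᵀA = [1202348641/19758025 -1602568188/19758025; -1602568188/19758025 2137180084/19758025]; tr = 133581149/790321, det = 2856100/790321
solving λ² − 133581149/790321·λ + 2856100/790321 = 0 gives λ = 169, 16900/790321
σ_max=√169=13, σ_min=√(16900/790321)=(130/889) → κ = 88.9000

88.9000


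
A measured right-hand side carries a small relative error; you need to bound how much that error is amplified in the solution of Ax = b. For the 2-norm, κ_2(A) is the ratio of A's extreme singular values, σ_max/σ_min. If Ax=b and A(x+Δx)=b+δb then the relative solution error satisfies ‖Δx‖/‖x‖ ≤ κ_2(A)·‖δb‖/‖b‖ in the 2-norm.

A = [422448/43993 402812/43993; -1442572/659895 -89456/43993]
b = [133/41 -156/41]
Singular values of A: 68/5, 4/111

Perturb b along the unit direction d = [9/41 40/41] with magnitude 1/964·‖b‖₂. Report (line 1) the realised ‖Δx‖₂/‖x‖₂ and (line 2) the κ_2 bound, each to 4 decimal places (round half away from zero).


from the listed singular values, σ₁ = 68/5, σ_n = 4/111
κ_2(A) = (68/5) / (4/111) = 377.4000
worst-case relative error ≤ 377.4000 × 1/964 = 0.3915
solve Ax = b  →  x = [57.6268 -60.0816]
‖b‖₂ = 5.0000 and ‖x‖₂ = 83.2505
with δb = [0.0011 0.0051], A·Δx = δb → ‖Δx‖ = 0.1439
realised ‖Δx‖/‖x‖ = 0.0017
tightness: 0.0017 against a bound of 0.3915 (unrounded ratio ≈ 0.0044)

0.0017
0.3915


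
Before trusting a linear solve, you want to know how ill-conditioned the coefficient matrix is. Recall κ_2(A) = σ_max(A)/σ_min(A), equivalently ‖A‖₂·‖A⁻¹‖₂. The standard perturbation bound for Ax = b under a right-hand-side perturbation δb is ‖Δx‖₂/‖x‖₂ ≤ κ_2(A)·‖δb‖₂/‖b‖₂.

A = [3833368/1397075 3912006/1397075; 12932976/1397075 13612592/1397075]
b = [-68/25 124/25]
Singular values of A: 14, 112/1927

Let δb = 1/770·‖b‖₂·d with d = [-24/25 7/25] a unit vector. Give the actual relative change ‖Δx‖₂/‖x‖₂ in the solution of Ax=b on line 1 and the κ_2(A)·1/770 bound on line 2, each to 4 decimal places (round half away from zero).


0.0018
0.3128

σ_max = 14, σ_min = 112/1927
κ_2(A) = 14 / (112/1927) = 240.8750
bound on ‖Δx‖/‖x‖: κ·ε = 240.8750·1/770 = 0.3128
solve Ax = b  →  x = [-49.6392 47.6700]
‖b‖₂ = 5.6569 and ‖x‖₂ = 68.8220
re-solving with b+δb shifts x by Δx of norm 0.1264
relative error = 0.0018
tightness: 0.0018 against a bound of 0.3128 (unrounded ratio ≈ 0.0059)


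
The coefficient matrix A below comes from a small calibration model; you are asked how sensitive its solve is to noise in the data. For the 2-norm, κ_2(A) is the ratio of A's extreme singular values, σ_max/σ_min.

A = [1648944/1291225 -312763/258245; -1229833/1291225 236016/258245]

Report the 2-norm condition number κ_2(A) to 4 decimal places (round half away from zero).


356.2000

AᵀA = [169260220921/66690480025 -32239557504/13338096005; -32239557504/13338096005 6140969857/2667619201]; tr = 383810306/79299025, det = 14641/79299025
solving λ² − 383810306/79299025·λ + 14641/79299025 = 0 gives λ = 121/25, 121/3171961
σ_max=√(121/25)=(11/5), σ_min=√(121/3171961)=(11/1781) → κ = 356.2000


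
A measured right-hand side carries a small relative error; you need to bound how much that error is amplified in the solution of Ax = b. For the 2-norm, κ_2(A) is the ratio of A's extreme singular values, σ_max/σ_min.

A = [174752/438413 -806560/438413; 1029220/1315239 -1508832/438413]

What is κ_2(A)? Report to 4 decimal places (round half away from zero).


235.8750

AᵀA = [4616395024/5985652689 -2278851200/665072521; -2278851200/665072521 10128418816/665072521]; tr = 56973328/3560769, det = 16384/3560769
eigenvalues of AᵀA: λ = (tr ± √(tr²−4·det))/2 = 16, 1024/3560769
κ = σ_max/σ_min = 4/(32/1887) = 235.8750


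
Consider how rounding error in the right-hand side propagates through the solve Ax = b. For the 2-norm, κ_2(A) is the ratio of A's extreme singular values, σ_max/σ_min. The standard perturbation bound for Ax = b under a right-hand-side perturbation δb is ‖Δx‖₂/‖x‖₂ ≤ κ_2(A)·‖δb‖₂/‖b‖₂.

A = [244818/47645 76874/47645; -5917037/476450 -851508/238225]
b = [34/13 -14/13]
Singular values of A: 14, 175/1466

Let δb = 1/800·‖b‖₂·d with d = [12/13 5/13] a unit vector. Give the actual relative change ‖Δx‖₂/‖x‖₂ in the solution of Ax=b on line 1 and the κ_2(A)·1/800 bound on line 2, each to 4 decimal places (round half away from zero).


0.0018
0.1466

from the listed singular values, σ₁ = 14, σ_n = 175/1466
condition number: 14 ÷ (175/1466) = 117.2800
bound on ‖Δx‖/‖x‖: κ·ε = 117.2800·1/800 = 0.1466
solve Ax = b  →  x = [-4.5541 16.1241]
‖b‖ = 2.8284, ‖x‖ = 16.7549
Δx = A⁻¹·δb where δb = 1/800·2.8284·d; ‖Δx‖ = 0.0296
dividing the unrounded norms, ‖Δx‖/‖x‖ = 0.0018
tightness: 0.0018 against a bound of 0.1466 (unrounded ratio ≈ 0.0121)


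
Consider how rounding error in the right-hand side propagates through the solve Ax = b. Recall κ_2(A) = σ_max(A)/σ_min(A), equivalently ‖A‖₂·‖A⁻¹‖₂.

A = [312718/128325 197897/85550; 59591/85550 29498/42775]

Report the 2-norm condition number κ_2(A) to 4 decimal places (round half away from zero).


177.0000

M = AᵀA = [677007961/105390756 53727520/8782563; 53727520/8782563 68230001/11710084]. tr(M)=767585/62658, det(M)=2401/501264
solving λ² − 767585/62658·λ + 2401/501264 = 0 gives λ = 49/4, 49/125316
κ = σ_max/σ_min = (7/2)/(7/354) = 177.0000


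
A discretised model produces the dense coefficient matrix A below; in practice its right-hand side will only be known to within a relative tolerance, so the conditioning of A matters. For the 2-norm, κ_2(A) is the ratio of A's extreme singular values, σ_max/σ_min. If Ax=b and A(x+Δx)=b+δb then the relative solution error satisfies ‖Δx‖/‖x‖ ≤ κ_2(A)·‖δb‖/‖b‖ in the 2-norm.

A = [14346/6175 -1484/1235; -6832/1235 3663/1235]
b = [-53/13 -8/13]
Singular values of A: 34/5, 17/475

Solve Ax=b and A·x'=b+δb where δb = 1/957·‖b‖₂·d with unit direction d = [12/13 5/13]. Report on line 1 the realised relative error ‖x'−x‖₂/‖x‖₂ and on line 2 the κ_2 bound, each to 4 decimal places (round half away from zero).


largest singular value 34/5, smallest 17/475
condition number: (34/5) ÷ (17/475) = 190.0000
κ_2(A)·‖δb‖/‖b‖ = 0.1985
solve Ax = b  →  x = [-52.7249 -98.5467]
‖b‖₂ = 4.1231 and ‖x‖₂ = 111.7648
Δx = A⁻¹·δb where δb = 1/957·4.1231·d; ‖Δx‖ = 0.1204
relative error = 0.0011
realised/bound (from unrounded values) ≈ 0.0054

0.0011
0.1985


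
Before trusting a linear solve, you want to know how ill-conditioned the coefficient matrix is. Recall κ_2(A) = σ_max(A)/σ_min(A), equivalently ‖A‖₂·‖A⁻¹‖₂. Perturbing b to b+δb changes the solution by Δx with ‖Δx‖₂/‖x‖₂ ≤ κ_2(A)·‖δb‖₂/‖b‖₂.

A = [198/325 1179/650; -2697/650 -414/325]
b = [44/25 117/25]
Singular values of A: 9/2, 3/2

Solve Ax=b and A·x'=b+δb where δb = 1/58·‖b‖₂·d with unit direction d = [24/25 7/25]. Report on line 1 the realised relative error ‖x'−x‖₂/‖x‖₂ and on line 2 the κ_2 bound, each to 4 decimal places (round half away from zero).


0.0263
0.0517

σ_max = 9/2, σ_min = 3/2
κ_2(A) = (9/2) / (3/2) = 3.0000
worst-case relative error ≤ 3.0000 × 1/58 = 0.0517
solve Ax = b  →  x = [-1.5897 1.5043]
‖b‖₂ = 5.0000 and ‖x‖₂ = 2.1886
re-solving with b+δb shifts x by Δx of norm 0.0575
realised ‖Δx‖/‖x‖ = 0.0263
so the bound overstates the realised error by a factor of ≈ 1.9698 (computed from the unrounded values)
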